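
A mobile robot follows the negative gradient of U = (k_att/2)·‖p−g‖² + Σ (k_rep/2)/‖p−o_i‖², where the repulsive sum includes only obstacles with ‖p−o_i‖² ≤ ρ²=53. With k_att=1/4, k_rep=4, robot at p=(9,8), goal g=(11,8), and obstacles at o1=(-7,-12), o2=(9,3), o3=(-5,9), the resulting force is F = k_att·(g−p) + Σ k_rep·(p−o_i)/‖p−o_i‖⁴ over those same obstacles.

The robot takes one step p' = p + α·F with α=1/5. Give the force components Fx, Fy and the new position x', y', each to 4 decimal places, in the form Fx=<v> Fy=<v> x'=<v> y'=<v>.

Fx=0.5000 Fy=0.0320 x'=9.1000 y'=8.0064

F_att = 1/4·(g−p) = 1/4·(2,0) = (0.5000,0.0000)
o1: d²=656 > ρ²=53 → inactive
o2: d²=25 ≤ ρ²=53; F_rep = 4·(0,5)/25² = (0.0000,0.0320)
o3: d²=197 > ρ²=53 → inactive
F = F_att + ΣF_rep = (0.5000,0.0320)
p' = p + 1/5·F = (9.1000,8.0064)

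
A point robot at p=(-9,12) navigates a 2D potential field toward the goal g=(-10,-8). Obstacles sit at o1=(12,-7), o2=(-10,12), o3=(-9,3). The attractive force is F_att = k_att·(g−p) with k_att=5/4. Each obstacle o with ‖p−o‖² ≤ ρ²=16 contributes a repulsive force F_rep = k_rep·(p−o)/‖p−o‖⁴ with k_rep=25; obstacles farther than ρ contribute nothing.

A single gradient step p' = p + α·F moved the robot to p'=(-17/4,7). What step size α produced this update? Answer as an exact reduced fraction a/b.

α = 1/5

F_att = 5/4·(g−p) = 5/4·(-1,-20) = (-1.2500,-25.0000)
o1: d²=802 > ρ²=16 → inactive
o2: d²=1 ≤ ρ²=16; F_rep = 25·(1,0)/1² = (25.0000,0.0000)
o3: d²=81 > ρ²=16 → inactive
F = F_att + ΣF_rep = (23.7500,-25.0000)
Δp = p'−p = (4.7500,-5.0000); α = Δx/Fx = (19/4) / (95/4) = 1/5
check: Δy/Fy = (-5) / (-25) = 1/5 ✓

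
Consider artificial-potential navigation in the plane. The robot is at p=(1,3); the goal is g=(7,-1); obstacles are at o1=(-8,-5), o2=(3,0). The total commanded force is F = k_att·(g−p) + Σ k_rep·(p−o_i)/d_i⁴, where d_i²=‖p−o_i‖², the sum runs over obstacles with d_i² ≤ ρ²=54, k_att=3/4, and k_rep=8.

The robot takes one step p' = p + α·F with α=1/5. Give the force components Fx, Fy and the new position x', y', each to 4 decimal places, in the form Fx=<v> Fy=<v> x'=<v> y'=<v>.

F_att = 3/4·(g−p) = 3/4·(6,-4) = (4.5000,-3.0000)
o1: d²=145 > ρ²=54 → inactive
o2: d²=13 ≤ ρ²=54; F_rep = 8·(-2,3)/13² = (-0.0947,0.1420)
F = F_att + ΣF_rep = (4.4053,-2.8580)
p' = p + 1/5·F = (1.8811,2.4284)

Fx=4.4053 Fy=-2.8580 x'=1.8811 y'=2.4284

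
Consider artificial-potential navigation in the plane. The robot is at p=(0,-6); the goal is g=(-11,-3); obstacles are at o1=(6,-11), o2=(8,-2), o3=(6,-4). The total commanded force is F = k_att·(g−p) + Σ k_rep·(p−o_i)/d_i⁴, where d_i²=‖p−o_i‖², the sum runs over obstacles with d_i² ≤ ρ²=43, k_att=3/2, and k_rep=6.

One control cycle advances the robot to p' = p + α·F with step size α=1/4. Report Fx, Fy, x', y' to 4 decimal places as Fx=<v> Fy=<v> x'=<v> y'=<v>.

Fx=-16.5225 Fy=4.4925 x'=-4.1306 y'=-4.8769

F_att = 3/2·(g−p) = 3/2·(-11,3) = (-16.5000,4.5000)
o1: d²=61 > ρ²=43 → inactive
o2: d²=80 > ρ²=43 → inactive
o3: d²=40 ≤ ρ²=43; F_rep = 6·(-6,-2)/40² = (-0.0225,-0.0075)
F = F_att + ΣF_rep = (-16.5225,4.4925)
p' = p + 1/4·F = (-4.1306,-4.8769)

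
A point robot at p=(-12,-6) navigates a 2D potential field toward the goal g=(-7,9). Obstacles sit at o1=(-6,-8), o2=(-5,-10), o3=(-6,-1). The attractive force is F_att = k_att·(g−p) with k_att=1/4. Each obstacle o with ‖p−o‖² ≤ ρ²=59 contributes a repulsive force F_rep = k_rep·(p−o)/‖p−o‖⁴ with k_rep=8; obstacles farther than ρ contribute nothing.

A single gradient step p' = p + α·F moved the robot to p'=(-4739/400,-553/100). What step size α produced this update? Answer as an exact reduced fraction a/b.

F_att = 1/4·(g−p) = 1/4·(5,15) = (1.2500,3.7500)
o1: d²=40 ≤ ρ²=59; F_rep = 8·(-6,2)/40² = (-0.0300,0.0100)
o2: d²=65 > ρ²=59 → inactive
o3: d²=61 > ρ²=59 → inactive
F = F_att + ΣF_rep = (1.2200,3.7600)
Δp = p'−p = (0.1525,0.4700); α = Δx/Fx = (61/400) / (61/50) = 1/8
check: Δy/Fy = (47/100) / (94/25) = 1/8 ✓

α = 1/8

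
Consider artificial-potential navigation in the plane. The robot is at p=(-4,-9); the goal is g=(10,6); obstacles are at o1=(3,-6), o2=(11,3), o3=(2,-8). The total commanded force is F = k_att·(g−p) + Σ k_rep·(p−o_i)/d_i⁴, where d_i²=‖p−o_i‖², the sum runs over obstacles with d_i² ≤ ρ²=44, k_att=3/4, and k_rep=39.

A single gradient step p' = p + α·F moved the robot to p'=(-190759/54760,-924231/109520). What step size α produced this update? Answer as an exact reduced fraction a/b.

F_att = 3/4·(g−p) = 3/4·(14,15) = (10.5000,11.2500)
o1: d²=58 > ρ²=44 → inactive
o2: d²=369 > ρ²=44 → inactive
o3: d²=37 ≤ ρ²=44; F_rep = 39·(-6,-1)/37² = (-0.1709,-0.0285)
F = F_att + ΣF_rep = (10.3291,11.2215)
Δp = p'−p = (0.5165,0.5611); α = Δx/Fx = (28281/54760) / (28281/2738) = 1/20
check: Δy/Fy = (61449/109520) / (61449/5476) = 1/20 ✓

α = 1/20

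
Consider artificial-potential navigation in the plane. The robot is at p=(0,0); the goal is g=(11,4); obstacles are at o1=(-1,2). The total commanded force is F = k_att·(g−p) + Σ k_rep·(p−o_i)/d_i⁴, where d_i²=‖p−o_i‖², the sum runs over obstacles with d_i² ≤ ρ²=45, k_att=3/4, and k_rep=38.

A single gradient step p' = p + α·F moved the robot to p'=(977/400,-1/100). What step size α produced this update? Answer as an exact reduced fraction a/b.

F_att = 3/4·(g−p) = 3/4·(11,4) = (8.2500,3.0000)
o1: d²=5 ≤ ρ²=45; F_rep = 38·(1,-2)/5² = (1.5200,-3.0400)
F = F_att + ΣF_rep = (9.7700,-0.0400)
Δp = p'−p = (2.4425,-0.0100); α = Δx/Fx = (977/400) / (977/100) = 1/4
check: Δy/Fy = (-1/100) / (-1/25) = 1/4 ✓

α = 1/4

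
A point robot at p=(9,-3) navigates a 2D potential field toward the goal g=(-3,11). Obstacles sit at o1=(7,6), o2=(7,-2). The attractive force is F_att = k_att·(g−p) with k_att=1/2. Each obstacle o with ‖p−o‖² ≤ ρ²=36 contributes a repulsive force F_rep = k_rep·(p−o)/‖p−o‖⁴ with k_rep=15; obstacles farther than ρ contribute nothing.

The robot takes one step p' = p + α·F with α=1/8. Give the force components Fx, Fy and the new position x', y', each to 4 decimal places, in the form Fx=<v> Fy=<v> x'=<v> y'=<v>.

F_att = 1/2·(g−p) = 1/2·(-12,14) = (-6.0000,7.0000)
o1: d²=85 > ρ²=36 → inactive
o2: d²=5 ≤ ρ²=36; F_rep = 15·(2,-1)/5² = (1.2000,-0.6000)
F = F_att + ΣF_rep = (-4.8000,6.4000)
p' = p + 1/8·F = (8.4000,-2.2000)

Fx=-4.8000 Fy=6.4000 x'=8.4000 y'=-2.2000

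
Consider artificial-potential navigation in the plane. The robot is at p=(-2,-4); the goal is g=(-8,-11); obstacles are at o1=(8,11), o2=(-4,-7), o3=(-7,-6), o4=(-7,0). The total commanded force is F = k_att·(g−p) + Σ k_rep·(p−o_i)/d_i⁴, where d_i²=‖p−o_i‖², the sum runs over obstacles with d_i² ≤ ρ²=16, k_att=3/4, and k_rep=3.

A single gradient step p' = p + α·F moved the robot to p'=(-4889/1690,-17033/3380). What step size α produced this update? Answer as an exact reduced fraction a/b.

F_att = 3/4·(g−p) = 3/4·(-6,-7) = (-4.5000,-5.2500)
o1: d²=325 > ρ²=16 → inactive
o2: d²=13 ≤ ρ²=16; F_rep = 3·(2,3)/13² = (0.0355,0.0533)
o3: d²=29 > ρ²=16 → inactive
o4: d²=41 > ρ²=16 → inactive
F = F_att + ΣF_rep = (-4.4645,-5.1967)
Δp = p'−p = (-0.8929,-1.0393); α = Δx/Fx = (-1509/1690) / (-1509/338) = 1/5
check: Δy/Fy = (-3513/3380) / (-3513/676) = 1/5 ✓

α = 1/5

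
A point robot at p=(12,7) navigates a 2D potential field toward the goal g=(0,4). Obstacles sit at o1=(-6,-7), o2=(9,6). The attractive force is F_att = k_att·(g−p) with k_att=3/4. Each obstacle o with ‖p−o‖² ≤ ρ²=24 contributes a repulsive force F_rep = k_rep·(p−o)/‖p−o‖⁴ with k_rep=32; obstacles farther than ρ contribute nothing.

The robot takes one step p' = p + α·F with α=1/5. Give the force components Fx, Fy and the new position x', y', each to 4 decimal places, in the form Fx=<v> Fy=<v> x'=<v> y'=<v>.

F_att = 3/4·(g−p) = 3/4·(-12,-3) = (-9.0000,-2.2500)
o1: d²=520 > ρ²=24 → inactive
o2: d²=10 ≤ ρ²=24; F_rep = 32·(3,1)/10² = (0.9600,0.3200)
F = F_att + ΣF_rep = (-8.0400,-1.9300)
p' = p + 1/5·F = (10.3920,6.6140)

Fx=-8.0400 Fy=-1.9300 x'=10.3920 y'=6.6140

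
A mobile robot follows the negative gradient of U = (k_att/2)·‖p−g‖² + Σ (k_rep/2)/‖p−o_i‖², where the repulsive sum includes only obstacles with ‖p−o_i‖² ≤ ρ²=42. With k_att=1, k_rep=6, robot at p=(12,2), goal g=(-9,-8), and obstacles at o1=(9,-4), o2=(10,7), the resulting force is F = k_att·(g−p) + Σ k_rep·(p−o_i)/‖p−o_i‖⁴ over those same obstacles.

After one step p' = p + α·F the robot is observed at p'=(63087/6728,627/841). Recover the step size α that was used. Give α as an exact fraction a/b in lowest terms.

F_att = 1·(g−p) = 1·(-21,-10) = (-21.0000,-10.0000)
o1: d²=45 > ρ²=42 → inactive
o2: d²=29 ≤ ρ²=42; F_rep = 6·(2,-5)/29² = (0.0143,-0.0357)
F = F_att + ΣF_rep = (-20.9857,-10.0357)
Δp = p'−p = (-2.6232,-1.2545); α = Δx/Fx = (-17649/6728) / (-17649/841) = 1/8
check: Δy/Fy = (-1055/841) / (-8440/841) = 1/8 ✓

α = 1/8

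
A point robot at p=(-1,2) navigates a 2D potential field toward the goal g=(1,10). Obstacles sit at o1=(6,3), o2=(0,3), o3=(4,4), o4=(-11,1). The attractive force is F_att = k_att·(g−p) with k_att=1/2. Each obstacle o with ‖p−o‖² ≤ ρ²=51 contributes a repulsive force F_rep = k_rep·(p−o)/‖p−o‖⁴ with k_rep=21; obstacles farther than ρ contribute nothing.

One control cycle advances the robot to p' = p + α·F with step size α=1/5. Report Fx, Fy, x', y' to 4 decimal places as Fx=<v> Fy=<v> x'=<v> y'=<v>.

Fx=-4.4337 Fy=-1.3083 x'=-1.8867 y'=1.7383

F_att = 1/2·(g−p) = 1/2·(2,8) = (1.0000,4.0000)
o1: d²=50 ≤ ρ²=51; F_rep = 21·(-7,-1)/50² = (-0.0588,-0.0084)
o2: d²=2 ≤ ρ²=51; F_rep = 21·(-1,-1)/2² = (-5.2500,-5.2500)
o3: d²=29 ≤ ρ²=51; F_rep = 21·(-5,-2)/29² = (-0.1249,-0.0499)
o4: d²=101 > ρ²=51 → inactive
F = F_att + ΣF_rep = (-4.4337,-1.3083)
p' = p + 1/5·F = (-1.8867,1.7383)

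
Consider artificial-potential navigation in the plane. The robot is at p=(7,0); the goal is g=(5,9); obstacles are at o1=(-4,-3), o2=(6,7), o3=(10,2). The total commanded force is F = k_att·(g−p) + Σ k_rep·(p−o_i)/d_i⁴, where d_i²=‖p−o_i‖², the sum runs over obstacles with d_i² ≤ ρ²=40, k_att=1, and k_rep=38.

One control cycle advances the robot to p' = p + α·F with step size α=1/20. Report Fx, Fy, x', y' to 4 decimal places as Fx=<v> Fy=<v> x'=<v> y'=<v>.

Fx=-2.6746 Fy=8.5503 x'=6.8663 y'=0.4275

F_att = 1·(g−p) = 1·(-2,9) = (-2.0000,9.0000)
o1: d²=130 > ρ²=40 → inactive
o2: d²=50 > ρ²=40 → inactive
o3: d²=13 ≤ ρ²=40; F_rep = 38·(-3,-2)/13² = (-0.6746,-0.4497)
F = F_att + ΣF_rep = (-2.6746,8.5503)
p' = p + 1/20·F = (6.8663,0.4275)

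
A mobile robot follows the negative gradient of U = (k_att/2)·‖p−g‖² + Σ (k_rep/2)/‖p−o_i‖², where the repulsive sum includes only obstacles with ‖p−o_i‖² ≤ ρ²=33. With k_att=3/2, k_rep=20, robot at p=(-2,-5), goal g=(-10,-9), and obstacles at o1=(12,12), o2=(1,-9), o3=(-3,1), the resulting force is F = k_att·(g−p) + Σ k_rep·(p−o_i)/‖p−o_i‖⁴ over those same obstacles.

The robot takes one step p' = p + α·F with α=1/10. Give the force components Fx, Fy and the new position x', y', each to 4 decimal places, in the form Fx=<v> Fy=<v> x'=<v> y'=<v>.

F_att = 3/2·(g−p) = 3/2·(-8,-4) = (-12.0000,-6.0000)
o1: d²=485 > ρ²=33 → inactive
o2: d²=25 ≤ ρ²=33; F_rep = 20·(-3,4)/25² = (-0.0960,0.1280)
o3: d²=37 > ρ²=33 → inactive
F = F_att + ΣF_rep = (-12.0960,-5.8720)
p' = p + 1/10·F = (-3.2096,-5.5872)

Fx=-12.0960 Fy=-5.8720 x'=-3.2096 y'=-5.5872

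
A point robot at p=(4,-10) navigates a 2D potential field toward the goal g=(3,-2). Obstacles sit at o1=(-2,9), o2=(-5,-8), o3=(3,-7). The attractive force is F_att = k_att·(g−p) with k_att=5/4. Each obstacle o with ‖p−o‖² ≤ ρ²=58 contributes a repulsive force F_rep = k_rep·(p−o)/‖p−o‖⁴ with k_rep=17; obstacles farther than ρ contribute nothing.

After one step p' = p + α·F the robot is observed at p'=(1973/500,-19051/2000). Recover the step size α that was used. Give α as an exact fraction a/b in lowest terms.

α = 1/20

F_att = 5/4·(g−p) = 5/4·(-1,8) = (-1.2500,10.0000)
o1: d²=397 > ρ²=58 → inactive
o2: d²=85 > ρ²=58 → inactive
o3: d²=10 ≤ ρ²=58; F_rep = 17·(1,-3)/10² = (0.1700,-0.5100)
F = F_att + ΣF_rep = (-1.0800,9.4900)
Δp = p'−p = (-0.0540,0.4745); α = Δx/Fx = (-27/500) / (-27/25) = 1/20
check: Δy/Fy = (949/2000) / (949/100) = 1/20 ✓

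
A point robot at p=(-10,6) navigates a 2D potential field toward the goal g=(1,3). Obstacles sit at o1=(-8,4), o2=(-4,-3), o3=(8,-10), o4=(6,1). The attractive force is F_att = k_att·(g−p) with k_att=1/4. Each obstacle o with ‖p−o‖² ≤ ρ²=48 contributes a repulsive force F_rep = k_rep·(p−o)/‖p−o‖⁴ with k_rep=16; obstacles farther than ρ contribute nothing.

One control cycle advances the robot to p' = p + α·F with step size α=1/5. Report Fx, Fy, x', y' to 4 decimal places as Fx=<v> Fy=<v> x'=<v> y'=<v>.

Fx=2.2500 Fy=-0.2500 x'=-9.5500 y'=5.9500

F_att = 1/4·(g−p) = 1/4·(11,-3) = (2.7500,-0.7500)
o1: d²=8 ≤ ρ²=48; F_rep = 16·(-2,2)/8² = (-0.5000,0.5000)
o2: d²=117 > ρ²=48 → inactive
o3: d²=580 > ρ²=48 → inactive
o4: d²=281 > ρ²=48 → inactive
F = F_att + ΣF_rep = (2.2500,-0.2500)
p' = p + 1/5·F = (-9.5500,5.9500)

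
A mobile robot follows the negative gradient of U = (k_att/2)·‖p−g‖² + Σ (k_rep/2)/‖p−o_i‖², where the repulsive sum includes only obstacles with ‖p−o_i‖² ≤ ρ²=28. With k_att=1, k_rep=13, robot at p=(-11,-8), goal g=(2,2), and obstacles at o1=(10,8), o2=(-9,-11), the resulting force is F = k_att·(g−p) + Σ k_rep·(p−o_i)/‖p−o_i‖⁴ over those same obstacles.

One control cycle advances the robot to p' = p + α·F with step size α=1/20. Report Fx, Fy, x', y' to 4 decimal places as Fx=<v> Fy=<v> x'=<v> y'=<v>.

Fx=12.8462 Fy=10.2308 x'=-10.3577 y'=-7.4885

F_att = 1·(g−p) = 1·(13,10) = (13.0000,10.0000)
o1: d²=697 > ρ²=28 → inactive
o2: d²=13 ≤ ρ²=28; F_rep = 13·(-2,3)/13² = (-0.1538,0.2308)
F = F_att + ΣF_rep = (12.8462,10.2308)
p' = p + 1/20·F = (-10.3577,-7.4885)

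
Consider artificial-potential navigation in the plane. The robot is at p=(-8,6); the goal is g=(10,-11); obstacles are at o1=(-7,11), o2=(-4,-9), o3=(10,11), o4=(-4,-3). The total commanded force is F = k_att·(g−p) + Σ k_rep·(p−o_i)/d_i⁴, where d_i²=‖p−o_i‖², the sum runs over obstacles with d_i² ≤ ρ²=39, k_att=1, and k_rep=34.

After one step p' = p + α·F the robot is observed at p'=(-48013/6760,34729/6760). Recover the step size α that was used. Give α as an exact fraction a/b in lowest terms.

α = 1/20

F_att = 1·(g−p) = 1·(18,-17) = (18.0000,-17.0000)
o1: d²=26 ≤ ρ²=39; F_rep = 34·(-1,-5)/26² = (-0.0503,-0.2515)
o2: d²=241 > ρ²=39 → inactive
o3: d²=349 > ρ²=39 → inactive
o4: d²=97 > ρ²=39 → inactive
F = F_att + ΣF_rep = (17.9497,-17.2515)
Δp = p'−p = (0.8975,-0.8626); α = Δx/Fx = (6067/6760) / (6067/338) = 1/20
check: Δy/Fy = (-5831/6760) / (-5831/338) = 1/20 ✓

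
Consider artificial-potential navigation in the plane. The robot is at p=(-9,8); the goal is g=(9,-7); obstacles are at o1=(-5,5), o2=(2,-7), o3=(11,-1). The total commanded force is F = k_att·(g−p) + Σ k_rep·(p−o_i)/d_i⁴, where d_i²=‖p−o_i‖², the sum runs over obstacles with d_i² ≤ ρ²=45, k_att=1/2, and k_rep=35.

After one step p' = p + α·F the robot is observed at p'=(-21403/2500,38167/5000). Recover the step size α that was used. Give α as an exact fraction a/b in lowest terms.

F_att = 1/2·(g−p) = 1/2·(18,-15) = (9.0000,-7.5000)
o1: d²=25 ≤ ρ²=45; F_rep = 35·(-4,3)/25² = (-0.2240,0.1680)
o2: d²=346 > ρ²=45 → inactive
o3: d²=481 > ρ²=45 → inactive
F = F_att + ΣF_rep = (8.7760,-7.3320)
Δp = p'−p = (0.4388,-0.3666); α = Δx/Fx = (1097/2500) / (1097/125) = 1/20
check: Δy/Fy = (-1833/5000) / (-1833/250) = 1/20 ✓

α = 1/20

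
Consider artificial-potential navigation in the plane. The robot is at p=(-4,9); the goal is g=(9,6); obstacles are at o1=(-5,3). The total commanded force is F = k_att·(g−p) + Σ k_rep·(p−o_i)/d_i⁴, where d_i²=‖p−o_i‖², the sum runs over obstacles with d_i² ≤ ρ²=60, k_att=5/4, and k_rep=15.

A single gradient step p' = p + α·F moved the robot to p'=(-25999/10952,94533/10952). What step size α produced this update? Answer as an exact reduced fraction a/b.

F_att = 5/4·(g−p) = 5/4·(13,-3) = (16.2500,-3.7500)
o1: d²=37 ≤ ρ²=60; F_rep = 15·(1,6)/37² = (0.0110,0.0657)
F = F_att + ΣF_rep = (16.2610,-3.6843)
Δp = p'−p = (1.6261,-0.3684); α = Δx/Fx = (17809/10952) / (89045/5476) = 1/10
check: Δy/Fy = (-4035/10952) / (-20175/5476) = 1/10 ✓

α = 1/10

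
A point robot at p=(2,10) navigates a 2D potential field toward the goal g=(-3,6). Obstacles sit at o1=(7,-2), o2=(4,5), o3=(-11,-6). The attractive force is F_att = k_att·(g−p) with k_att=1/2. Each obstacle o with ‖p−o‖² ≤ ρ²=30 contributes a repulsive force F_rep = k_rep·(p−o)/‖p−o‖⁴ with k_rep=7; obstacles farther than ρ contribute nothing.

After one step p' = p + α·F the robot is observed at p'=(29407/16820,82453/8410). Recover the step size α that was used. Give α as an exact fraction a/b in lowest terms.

α = 1/10

F_att = 1/2·(g−p) = 1/2·(-5,-4) = (-2.5000,-2.0000)
o1: d²=169 > ρ²=30 → inactive
o2: d²=29 ≤ ρ²=30; F_rep = 7·(-2,5)/29² = (-0.0166,0.0416)
o3: d²=425 > ρ²=30 → inactive
F = F_att + ΣF_rep = (-2.5166,-1.9584)
Δp = p'−p = (-0.2517,-0.1958); α = Δx/Fx = (-4233/16820) / (-4233/1682) = 1/10
check: Δy/Fy = (-1647/8410) / (-1647/841) = 1/10 ✓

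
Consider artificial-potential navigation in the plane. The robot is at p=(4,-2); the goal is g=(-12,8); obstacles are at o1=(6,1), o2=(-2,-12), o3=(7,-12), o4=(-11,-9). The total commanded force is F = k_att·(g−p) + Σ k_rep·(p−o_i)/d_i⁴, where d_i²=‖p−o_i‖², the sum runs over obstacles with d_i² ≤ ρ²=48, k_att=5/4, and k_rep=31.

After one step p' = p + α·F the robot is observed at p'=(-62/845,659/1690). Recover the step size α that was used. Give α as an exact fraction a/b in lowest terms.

F_att = 5/4·(g−p) = 5/4·(-16,10) = (-20.0000,12.5000)
o1: d²=13 ≤ ρ²=48; F_rep = 31·(-2,-3)/13² = (-0.3669,-0.5503)
o2: d²=136 > ρ²=48 → inactive
o3: d²=109 > ρ²=48 → inactive
o4: d²=274 > ρ²=48 → inactive
F = F_att + ΣF_rep = (-20.3669,11.9497)
Δp = p'−p = (-4.0734,2.3899); α = Δx/Fx = (-3442/845) / (-3442/169) = 1/5
check: Δy/Fy = (4039/1690) / (4039/338) = 1/5 ✓

α = 1/5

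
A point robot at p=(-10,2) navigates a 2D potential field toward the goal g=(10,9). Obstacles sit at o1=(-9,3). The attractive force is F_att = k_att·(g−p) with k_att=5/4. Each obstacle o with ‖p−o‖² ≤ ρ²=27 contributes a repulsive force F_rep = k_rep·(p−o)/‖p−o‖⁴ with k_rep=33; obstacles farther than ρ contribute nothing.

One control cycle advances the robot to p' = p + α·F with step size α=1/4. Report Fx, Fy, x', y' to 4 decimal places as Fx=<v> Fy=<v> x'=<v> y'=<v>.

F_att = 5/4·(g−p) = 5/4·(20,7) = (25.0000,8.7500)
o1: d²=2 ≤ ρ²=27; F_rep = 33·(-1,-1)/2² = (-8.2500,-8.2500)
F = F_att + ΣF_rep = (16.7500,0.5000)
p' = p + 1/4·F = (-5.8125,2.1250)

Fx=16.7500 Fy=0.5000 x'=-5.8125 y'=2.1250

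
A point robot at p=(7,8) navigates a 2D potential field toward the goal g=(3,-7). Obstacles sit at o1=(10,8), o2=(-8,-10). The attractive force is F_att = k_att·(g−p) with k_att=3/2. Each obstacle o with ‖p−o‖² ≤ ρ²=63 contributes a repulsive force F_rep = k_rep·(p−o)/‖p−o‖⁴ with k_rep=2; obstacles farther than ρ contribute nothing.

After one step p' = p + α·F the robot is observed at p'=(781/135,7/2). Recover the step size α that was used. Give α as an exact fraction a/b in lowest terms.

F_att = 3/2·(g−p) = 3/2·(-4,-15) = (-6.0000,-22.5000)
o1: d²=9 ≤ ρ²=63; F_rep = 2·(-3,0)/9² = (-0.0741,0.0000)
o2: d²=549 > ρ²=63 → inactive
F = F_att + ΣF_rep = (-6.0741,-22.5000)
Δp = p'−p = (-1.2148,-4.5000); α = Δx/Fx = (-164/135) / (-164/27) = 1/5
check: Δy/Fy = (-9/2) / (-45/2) = 1/5 ✓

α = 1/5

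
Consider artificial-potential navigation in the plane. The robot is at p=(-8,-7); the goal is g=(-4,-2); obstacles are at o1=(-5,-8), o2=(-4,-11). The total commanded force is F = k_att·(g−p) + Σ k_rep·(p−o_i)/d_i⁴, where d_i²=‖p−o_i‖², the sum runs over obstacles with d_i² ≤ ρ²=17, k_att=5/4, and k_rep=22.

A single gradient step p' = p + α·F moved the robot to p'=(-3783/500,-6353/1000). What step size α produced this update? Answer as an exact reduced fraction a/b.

F_att = 5/4·(g−p) = 5/4·(4,5) = (5.0000,6.2500)
o1: d²=10 ≤ ρ²=17; F_rep = 22·(-3,1)/10² = (-0.6600,0.2200)
o2: d²=32 > ρ²=17 → inactive
F = F_att + ΣF_rep = (4.3400,6.4700)
Δp = p'−p = (0.4340,0.6470); α = Δx/Fx = (217/500) / (217/50) = 1/10
check: Δy/Fy = (647/1000) / (647/100) = 1/10 ✓

α = 1/10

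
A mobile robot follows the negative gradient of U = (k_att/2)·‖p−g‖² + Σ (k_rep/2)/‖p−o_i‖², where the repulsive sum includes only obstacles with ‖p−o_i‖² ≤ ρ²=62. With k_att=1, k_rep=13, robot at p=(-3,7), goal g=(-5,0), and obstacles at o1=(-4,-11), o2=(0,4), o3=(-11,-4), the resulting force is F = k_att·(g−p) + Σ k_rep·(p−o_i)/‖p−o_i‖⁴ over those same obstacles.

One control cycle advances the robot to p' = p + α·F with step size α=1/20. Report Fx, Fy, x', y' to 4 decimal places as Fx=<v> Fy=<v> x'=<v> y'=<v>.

F_att = 1·(g−p) = 1·(-2,-7) = (-2.0000,-7.0000)
o1: d²=325 > ρ²=62 → inactive
o2: d²=18 ≤ ρ²=62; F_rep = 13·(-3,3)/18² = (-0.1204,0.1204)
o3: d²=185 > ρ²=62 → inactive
F = F_att + ΣF_rep = (-2.1204,-6.8796)
p' = p + 1/20·F = (-3.1060,6.6560)

Fx=-2.1204 Fy=-6.8796 x'=-3.1060 y'=6.6560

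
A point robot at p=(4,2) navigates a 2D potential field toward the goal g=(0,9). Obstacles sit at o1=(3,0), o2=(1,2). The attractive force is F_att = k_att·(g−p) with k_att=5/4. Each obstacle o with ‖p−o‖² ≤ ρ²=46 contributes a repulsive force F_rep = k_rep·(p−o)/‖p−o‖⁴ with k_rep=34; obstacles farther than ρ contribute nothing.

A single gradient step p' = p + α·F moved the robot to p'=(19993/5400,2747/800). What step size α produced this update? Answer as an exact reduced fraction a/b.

α = 1/8

F_att = 5/4·(g−p) = 5/4·(-4,7) = (-5.0000,8.7500)
o1: d²=5 ≤ ρ²=46; F_rep = 34·(1,2)/5² = (1.3600,2.7200)
o2: d²=9 ≤ ρ²=46; F_rep = 34·(3,0)/9² = (1.2593,0.0000)
F = F_att + ΣF_rep = (-2.3807,11.4700)
Δp = p'−p = (-0.2976,1.4338); α = Δx/Fx = (-1607/5400) / (-1607/675) = 1/8
check: Δy/Fy = (1147/800) / (1147/100) = 1/8 ✓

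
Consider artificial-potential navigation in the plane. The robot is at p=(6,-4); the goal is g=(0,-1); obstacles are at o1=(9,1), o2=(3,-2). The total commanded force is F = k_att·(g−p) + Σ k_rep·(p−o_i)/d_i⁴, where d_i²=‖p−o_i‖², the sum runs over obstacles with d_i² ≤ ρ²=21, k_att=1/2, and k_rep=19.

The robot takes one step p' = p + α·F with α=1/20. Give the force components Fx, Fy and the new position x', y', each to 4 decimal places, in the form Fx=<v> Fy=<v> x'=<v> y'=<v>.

Fx=-2.6627 Fy=1.2751 x'=5.8669 y'=-3.9362

F_att = 1/2·(g−p) = 1/2·(-6,3) = (-3.0000,1.5000)
o1: d²=34 > ρ²=21 → inactive
o2: d²=13 ≤ ρ²=21; F_rep = 19·(3,-2)/13² = (0.3373,-0.2249)
F = F_att + ΣF_rep = (-2.6627,1.2751)
p' = p + 1/20·F = (5.8669,-3.9362)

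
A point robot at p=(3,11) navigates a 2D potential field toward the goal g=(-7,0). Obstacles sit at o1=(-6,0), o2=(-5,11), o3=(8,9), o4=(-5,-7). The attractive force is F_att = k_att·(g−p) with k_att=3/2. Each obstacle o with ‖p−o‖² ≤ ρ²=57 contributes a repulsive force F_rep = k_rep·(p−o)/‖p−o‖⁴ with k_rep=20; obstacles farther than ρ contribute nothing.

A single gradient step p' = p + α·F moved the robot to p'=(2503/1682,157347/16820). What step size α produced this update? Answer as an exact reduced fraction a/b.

α = 1/10

F_att = 3/2·(g−p) = 3/2·(-10,-11) = (-15.0000,-16.5000)
o1: d²=202 > ρ²=57 → inactive
o2: d²=64 > ρ²=57 → inactive
o3: d²=29 ≤ ρ²=57; F_rep = 20·(-5,2)/29² = (-0.1189,0.0476)
o4: d²=388 > ρ²=57 → inactive
F = F_att + ΣF_rep = (-15.1189,-16.4524)
Δp = p'−p = (-1.5119,-1.6452); α = Δx/Fx = (-2543/1682) / (-12715/841) = 1/10
check: Δy/Fy = (-27673/16820) / (-27673/1682) = 1/10 ✓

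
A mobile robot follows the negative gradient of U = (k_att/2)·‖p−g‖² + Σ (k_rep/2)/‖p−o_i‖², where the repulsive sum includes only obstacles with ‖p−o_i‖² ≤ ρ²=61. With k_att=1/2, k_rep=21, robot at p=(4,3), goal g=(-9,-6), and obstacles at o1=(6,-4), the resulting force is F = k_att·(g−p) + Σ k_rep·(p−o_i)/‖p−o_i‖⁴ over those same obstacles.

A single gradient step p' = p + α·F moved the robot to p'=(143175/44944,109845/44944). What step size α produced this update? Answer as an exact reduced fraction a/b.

α = 1/8

F_att = 1/2·(g−p) = 1/2·(-13,-9) = (-6.5000,-4.5000)
o1: d²=53 ≤ ρ²=61; F_rep = 21·(-2,7)/53² = (-0.0150,0.0523)
F = F_att + ΣF_rep = (-6.5150,-4.4477)
Δp = p'−p = (-0.8144,-0.5560); α = Δx/Fx = (-36601/44944) / (-36601/5618) = 1/8
check: Δy/Fy = (-24987/44944) / (-24987/5618) = 1/8 ✓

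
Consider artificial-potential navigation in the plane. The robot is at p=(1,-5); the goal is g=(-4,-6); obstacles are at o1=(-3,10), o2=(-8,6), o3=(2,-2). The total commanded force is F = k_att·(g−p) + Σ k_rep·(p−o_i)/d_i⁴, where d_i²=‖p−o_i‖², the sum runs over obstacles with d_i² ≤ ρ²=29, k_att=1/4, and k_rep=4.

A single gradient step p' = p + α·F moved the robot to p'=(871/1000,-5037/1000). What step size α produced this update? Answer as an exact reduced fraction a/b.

F_att = 1/4·(g−p) = 1/4·(-5,-1) = (-1.2500,-0.2500)
o1: d²=241 > ρ²=29 → inactive
o2: d²=202 > ρ²=29 → inactive
o3: d²=10 ≤ ρ²=29; F_rep = 4·(-1,-3)/10² = (-0.0400,-0.1200)
F = F_att + ΣF_rep = (-1.2900,-0.3700)
Δp = p'−p = (-0.1290,-0.0370); α = Δx/Fx = (-129/1000) / (-129/100) = 1/10
check: Δy/Fy = (-37/1000) / (-37/100) = 1/10 ✓

α = 1/10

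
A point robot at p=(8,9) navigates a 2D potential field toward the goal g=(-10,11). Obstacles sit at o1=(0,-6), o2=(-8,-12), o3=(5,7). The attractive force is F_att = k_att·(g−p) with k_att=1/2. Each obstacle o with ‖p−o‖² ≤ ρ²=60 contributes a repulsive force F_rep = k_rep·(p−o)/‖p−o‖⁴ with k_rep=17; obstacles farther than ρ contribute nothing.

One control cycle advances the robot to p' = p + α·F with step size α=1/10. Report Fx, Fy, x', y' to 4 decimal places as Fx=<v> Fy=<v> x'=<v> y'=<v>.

Fx=-8.6982 Fy=1.2012 x'=7.1302 y'=9.1201

F_att = 1/2·(g−p) = 1/2·(-18,2) = (-9.0000,1.0000)
o1: d²=289 > ρ²=60 → inactive
o2: d²=697 > ρ²=60 → inactive
o3: d²=13 ≤ ρ²=60; F_rep = 17·(3,2)/13² = (0.3018,0.2012)
F = F_att + ΣF_rep = (-8.6982,1.2012)
p' = p + 1/10·F = (7.1302,9.1201)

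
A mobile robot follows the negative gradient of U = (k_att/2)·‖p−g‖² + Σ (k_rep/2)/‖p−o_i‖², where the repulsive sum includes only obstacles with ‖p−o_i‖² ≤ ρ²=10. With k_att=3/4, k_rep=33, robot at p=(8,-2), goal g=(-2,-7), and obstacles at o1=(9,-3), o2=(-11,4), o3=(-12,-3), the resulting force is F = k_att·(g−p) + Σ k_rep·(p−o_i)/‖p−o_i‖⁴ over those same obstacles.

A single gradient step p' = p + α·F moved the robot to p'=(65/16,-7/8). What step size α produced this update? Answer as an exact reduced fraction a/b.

α = 1/4

F_att = 3/4·(g−p) = 3/4·(-10,-5) = (-7.5000,-3.7500)
o1: d²=2 ≤ ρ²=10; F_rep = 33·(-1,1)/2² = (-8.2500,8.2500)
o2: d²=397 > ρ²=10 → inactive
o3: d²=401 > ρ²=10 → inactive
F = F_att + ΣF_rep = (-15.7500,4.5000)
Δp = p'−p = (-3.9375,1.1250); α = Δx/Fx = (-63/16) / (-63/4) = 1/4
check: Δy/Fy = (9/8) / (9/2) = 1/4 ✓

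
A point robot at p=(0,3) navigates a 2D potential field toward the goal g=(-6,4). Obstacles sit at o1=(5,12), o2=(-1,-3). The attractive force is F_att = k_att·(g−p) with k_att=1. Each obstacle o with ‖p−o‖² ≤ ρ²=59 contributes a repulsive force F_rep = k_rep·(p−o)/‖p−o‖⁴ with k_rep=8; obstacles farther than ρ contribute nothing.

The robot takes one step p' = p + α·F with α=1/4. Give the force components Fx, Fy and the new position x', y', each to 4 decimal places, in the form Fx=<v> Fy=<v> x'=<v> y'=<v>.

F_att = 1·(g−p) = 1·(-6,1) = (-6.0000,1.0000)
o1: d²=106 > ρ²=59 → inactive
o2: d²=37 ≤ ρ²=59; F_rep = 8·(1,6)/37² = (0.0058,0.0351)
F = F_att + ΣF_rep = (-5.9942,1.0351)
p' = p + 1/4·F = (-1.4985,3.2588)

Fx=-5.9942 Fy=1.0351 x'=-1.4985 y'=3.2588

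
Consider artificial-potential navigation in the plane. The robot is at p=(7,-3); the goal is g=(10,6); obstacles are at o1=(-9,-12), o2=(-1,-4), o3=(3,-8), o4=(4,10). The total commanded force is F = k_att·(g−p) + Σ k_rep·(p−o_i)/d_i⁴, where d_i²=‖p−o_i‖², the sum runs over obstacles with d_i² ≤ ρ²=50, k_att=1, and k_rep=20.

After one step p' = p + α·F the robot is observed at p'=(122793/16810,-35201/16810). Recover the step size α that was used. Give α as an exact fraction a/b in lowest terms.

α = 1/10

F_att = 1·(g−p) = 1·(3,9) = (3.0000,9.0000)
o1: d²=337 > ρ²=50 → inactive
o2: d²=65 > ρ²=50 → inactive
o3: d²=41 ≤ ρ²=50; F_rep = 20·(4,5)/41² = (0.0476,0.0595)
o4: d²=178 > ρ²=50 → inactive
F = F_att + ΣF_rep = (3.0476,9.0595)
Δp = p'−p = (0.3048,0.9059); α = Δx/Fx = (5123/16810) / (5123/1681) = 1/10
check: Δy/Fy = (15229/16810) / (15229/1681) = 1/10 ✓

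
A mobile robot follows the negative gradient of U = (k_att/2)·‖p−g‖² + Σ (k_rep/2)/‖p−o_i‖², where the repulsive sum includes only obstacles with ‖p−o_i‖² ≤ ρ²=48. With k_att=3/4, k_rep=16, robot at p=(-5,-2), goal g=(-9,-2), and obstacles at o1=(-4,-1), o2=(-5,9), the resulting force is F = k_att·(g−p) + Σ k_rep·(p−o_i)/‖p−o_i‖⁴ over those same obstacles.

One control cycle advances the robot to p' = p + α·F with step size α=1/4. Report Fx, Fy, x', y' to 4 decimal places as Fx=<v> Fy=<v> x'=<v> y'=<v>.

Fx=-7.0000 Fy=-4.0000 x'=-6.7500 y'=-3.0000

F_att = 3/4·(g−p) = 3/4·(-4,0) = (-3.0000,0.0000)
o1: d²=2 ≤ ρ²=48; F_rep = 16·(-1,-1)/2² = (-4.0000,-4.0000)
o2: d²=121 > ρ²=48 → inactive
F = F_att + ΣF_rep = (-7.0000,-4.0000)
p' = p + 1/4·F = (-6.7500,-3.0000)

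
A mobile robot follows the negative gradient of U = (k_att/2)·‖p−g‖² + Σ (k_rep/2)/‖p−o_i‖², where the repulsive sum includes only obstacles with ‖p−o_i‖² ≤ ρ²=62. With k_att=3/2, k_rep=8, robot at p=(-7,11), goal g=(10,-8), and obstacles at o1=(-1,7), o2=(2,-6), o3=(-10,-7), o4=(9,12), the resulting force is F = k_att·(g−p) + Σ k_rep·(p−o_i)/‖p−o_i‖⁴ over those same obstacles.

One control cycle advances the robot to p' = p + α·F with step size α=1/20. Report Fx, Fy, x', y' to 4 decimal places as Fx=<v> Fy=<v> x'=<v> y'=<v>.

Fx=25.4822 Fy=-28.4882 x'=-5.7259 y'=9.5756

F_att = 3/2·(g−p) = 3/2·(17,-19) = (25.5000,-28.5000)
o1: d²=52 ≤ ρ²=62; F_rep = 8·(-6,4)/52² = (-0.0178,0.0118)
o2: d²=370 > ρ²=62 → inactive
o3: d²=333 > ρ²=62 → inactive
o4: d²=257 > ρ²=62 → inactive
F = F_att + ΣF_rep = (25.4822,-28.4882)
p' = p + 1/20·F = (-5.7259,9.5756)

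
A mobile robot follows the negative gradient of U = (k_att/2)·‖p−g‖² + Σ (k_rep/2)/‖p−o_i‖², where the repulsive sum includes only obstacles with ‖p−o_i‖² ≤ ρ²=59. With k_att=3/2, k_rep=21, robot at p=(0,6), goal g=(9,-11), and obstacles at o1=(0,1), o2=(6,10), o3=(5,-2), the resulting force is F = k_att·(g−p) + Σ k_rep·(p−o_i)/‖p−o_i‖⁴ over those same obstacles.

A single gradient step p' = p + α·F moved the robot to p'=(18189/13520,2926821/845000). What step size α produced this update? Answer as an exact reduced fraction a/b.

F_att = 3/2·(g−p) = 3/2·(9,-17) = (13.5000,-25.5000)
o1: d²=25 ≤ ρ²=59; F_rep = 21·(0,5)/25² = (0.0000,0.1680)
o2: d²=52 ≤ ρ²=59; F_rep = 21·(-6,-4)/52² = (-0.0466,-0.0311)
o3: d²=89 > ρ²=59 → inactive
F = F_att + ΣF_rep = (13.4534,-25.3631)
Δp = p'−p = (1.3453,-2.5363); α = Δx/Fx = (18189/13520) / (18189/1352) = 1/10
check: Δy/Fy = (-2143179/845000) / (-2143179/84500) = 1/10 ✓

α = 1/10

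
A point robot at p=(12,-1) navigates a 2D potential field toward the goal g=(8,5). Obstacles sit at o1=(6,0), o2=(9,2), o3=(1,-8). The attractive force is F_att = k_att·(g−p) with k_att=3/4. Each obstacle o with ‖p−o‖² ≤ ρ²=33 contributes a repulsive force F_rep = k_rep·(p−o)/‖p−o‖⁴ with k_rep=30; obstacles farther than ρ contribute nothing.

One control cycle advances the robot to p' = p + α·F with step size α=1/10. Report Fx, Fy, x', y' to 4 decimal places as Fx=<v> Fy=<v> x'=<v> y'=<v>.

Fx=-2.7222 Fy=4.2222 x'=11.7278 y'=-0.5778

F_att = 3/4·(g−p) = 3/4·(-4,6) = (-3.0000,4.5000)
o1: d²=37 > ρ²=33 → inactive
o2: d²=18 ≤ ρ²=33; F_rep = 30·(3,-3)/18² = (0.2778,-0.2778)
o3: d²=170 > ρ²=33 → inactive
F = F_att + ΣF_rep = (-2.7222,4.2222)
p' = p + 1/10·F = (11.7278,-0.5778)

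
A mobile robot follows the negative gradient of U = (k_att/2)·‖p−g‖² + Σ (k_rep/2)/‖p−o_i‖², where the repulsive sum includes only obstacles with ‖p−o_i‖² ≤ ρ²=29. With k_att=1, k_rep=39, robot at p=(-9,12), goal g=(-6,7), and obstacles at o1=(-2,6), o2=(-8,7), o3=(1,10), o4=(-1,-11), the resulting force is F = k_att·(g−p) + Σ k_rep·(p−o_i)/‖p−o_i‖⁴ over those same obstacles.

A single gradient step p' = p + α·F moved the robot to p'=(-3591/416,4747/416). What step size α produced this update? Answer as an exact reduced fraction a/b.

F_att = 1·(g−p) = 1·(3,-5) = (3.0000,-5.0000)
o1: d²=85 > ρ²=29 → inactive
o2: d²=26 ≤ ρ²=29; F_rep = 39·(-1,5)/26² = (-0.0577,0.2885)
o3: d²=104 > ρ²=29 → inactive
o4: d²=593 > ρ²=29 → inactive
F = F_att + ΣF_rep = (2.9423,-4.7115)
Δp = p'−p = (0.3678,-0.5889); α = Δx/Fx = (153/416) / (153/52) = 1/8
check: Δy/Fy = (-245/416) / (-245/52) = 1/8 ✓

α = 1/8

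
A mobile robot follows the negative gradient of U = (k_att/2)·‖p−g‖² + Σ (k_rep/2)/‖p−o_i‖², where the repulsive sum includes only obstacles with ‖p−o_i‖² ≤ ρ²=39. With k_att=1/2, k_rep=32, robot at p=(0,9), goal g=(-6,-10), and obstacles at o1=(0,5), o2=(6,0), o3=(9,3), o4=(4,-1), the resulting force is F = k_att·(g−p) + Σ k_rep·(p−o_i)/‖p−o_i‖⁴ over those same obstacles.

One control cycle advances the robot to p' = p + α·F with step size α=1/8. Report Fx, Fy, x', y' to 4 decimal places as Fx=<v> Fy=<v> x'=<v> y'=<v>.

Fx=-3.0000 Fy=-9.0000 x'=-0.3750 y'=7.8750

F_att = 1/2·(g−p) = 1/2·(-6,-19) = (-3.0000,-9.5000)
o1: d²=16 ≤ ρ²=39; F_rep = 32·(0,4)/16² = (0.0000,0.5000)
o2: d²=117 > ρ²=39 → inactive
o3: d²=117 > ρ²=39 → inactive
o4: d²=116 > ρ²=39 → inactive
F = F_att + ΣF_rep = (-3.0000,-9.0000)
p' = p + 1/8·F = (-0.3750,7.8750)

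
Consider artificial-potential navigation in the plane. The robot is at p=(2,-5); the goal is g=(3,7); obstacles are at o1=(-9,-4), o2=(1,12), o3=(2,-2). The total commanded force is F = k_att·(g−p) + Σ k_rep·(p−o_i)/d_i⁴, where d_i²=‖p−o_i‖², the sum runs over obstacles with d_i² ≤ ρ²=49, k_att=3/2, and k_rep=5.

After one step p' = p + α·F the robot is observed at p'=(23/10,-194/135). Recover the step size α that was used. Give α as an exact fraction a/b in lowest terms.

α = 1/5

F_att = 3/2·(g−p) = 3/2·(1,12) = (1.5000,18.0000)
o1: d²=122 > ρ²=49 → inactive
o2: d²=290 > ρ²=49 → inactive
o3: d²=9 ≤ ρ²=49; F_rep = 5·(0,-3)/9² = (0.0000,-0.1852)
F = F_att + ΣF_rep = (1.5000,17.8148)
Δp = p'−p = (0.3000,3.5630); α = Δx/Fx = (3/10) / (3/2) = 1/5
check: Δy/Fy = (481/135) / (481/27) = 1/5 ✓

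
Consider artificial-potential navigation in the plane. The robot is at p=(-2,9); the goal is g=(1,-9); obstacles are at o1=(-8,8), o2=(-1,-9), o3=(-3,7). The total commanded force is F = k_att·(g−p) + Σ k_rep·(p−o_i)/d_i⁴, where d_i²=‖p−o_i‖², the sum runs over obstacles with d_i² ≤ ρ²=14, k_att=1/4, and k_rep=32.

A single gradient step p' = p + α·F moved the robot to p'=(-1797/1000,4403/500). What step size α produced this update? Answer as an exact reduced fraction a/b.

F_att = 1/4·(g−p) = 1/4·(3,-18) = (0.7500,-4.5000)
o1: d²=37 > ρ²=14 → inactive
o2: d²=325 > ρ²=14 → inactive
o3: d²=5 ≤ ρ²=14; F_rep = 32·(1,2)/5² = (1.2800,2.5600)
F = F_att + ΣF_rep = (2.0300,-1.9400)
Δp = p'−p = (0.2030,-0.1940); α = Δx/Fx = (203/1000) / (203/100) = 1/10
check: Δy/Fy = (-97/500) / (-97/50) = 1/10 ✓

α = 1/10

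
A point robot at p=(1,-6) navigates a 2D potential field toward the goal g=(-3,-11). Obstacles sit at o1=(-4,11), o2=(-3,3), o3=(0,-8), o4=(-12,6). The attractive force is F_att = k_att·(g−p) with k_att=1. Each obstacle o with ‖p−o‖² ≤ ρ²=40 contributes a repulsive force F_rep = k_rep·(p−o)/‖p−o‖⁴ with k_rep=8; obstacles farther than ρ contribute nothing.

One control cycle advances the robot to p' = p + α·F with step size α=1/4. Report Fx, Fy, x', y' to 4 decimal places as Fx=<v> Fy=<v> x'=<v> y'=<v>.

Fx=-3.6800 Fy=-4.3600 x'=0.0800 y'=-7.0900

F_att = 1·(g−p) = 1·(-4,-5) = (-4.0000,-5.0000)
o1: d²=314 > ρ²=40 → inactive
o2: d²=97 > ρ²=40 → inactive
o3: d²=5 ≤ ρ²=40; F_rep = 8·(1,2)/5² = (0.3200,0.6400)
o4: d²=313 > ρ²=40 → inactive
F = F_att + ΣF_rep = (-3.6800,-4.3600)
p' = p + 1/4·F = (0.0800,-7.0900)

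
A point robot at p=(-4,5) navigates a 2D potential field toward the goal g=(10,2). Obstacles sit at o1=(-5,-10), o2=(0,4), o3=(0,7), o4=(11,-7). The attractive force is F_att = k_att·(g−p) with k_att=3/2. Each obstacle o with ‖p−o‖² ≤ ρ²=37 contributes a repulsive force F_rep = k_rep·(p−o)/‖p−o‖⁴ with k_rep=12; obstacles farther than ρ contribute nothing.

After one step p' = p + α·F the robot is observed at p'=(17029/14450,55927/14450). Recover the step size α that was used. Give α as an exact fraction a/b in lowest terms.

α = 1/4

F_att = 3/2·(g−p) = 3/2·(14,-3) = (21.0000,-4.5000)
o1: d²=226 > ρ²=37 → inactive
o2: d²=17 ≤ ρ²=37; F_rep = 12·(-4,1)/17² = (-0.1661,0.0415)
o3: d²=20 ≤ ρ²=37; F_rep = 12·(-4,-2)/20² = (-0.1200,-0.0600)
o4: d²=369 > ρ²=37 → inactive
F = F_att + ΣF_rep = (20.7139,-4.5185)
Δp = p'−p = (5.1785,-1.1296); α = Δx/Fx = (74829/14450) / (149658/7225) = 1/4
check: Δy/Fy = (-16323/14450) / (-32646/7225) = 1/4 ✓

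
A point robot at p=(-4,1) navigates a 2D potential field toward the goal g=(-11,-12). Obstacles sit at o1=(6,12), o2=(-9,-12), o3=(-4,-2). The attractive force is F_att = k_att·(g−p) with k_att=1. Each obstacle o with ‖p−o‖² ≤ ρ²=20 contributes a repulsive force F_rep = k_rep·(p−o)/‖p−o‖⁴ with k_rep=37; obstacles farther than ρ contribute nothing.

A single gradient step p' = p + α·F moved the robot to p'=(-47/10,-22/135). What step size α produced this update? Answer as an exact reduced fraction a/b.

F_att = 1·(g−p) = 1·(-7,-13) = (-7.0000,-13.0000)
o1: d²=221 > ρ²=20 → inactive
o2: d²=194 > ρ²=20 → inactive
o3: d²=9 ≤ ρ²=20; F_rep = 37·(0,3)/9² = (0.0000,1.3704)
F = F_att + ΣF_rep = (-7.0000,-11.6296)
Δp = p'−p = (-0.7000,-1.1630); α = Δx/Fx = (-7/10) / (-7) = 1/10
check: Δy/Fy = (-157/135) / (-314/27) = 1/10 ✓

α = 1/10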